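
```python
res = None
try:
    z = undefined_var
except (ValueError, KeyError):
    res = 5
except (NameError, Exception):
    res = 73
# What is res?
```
73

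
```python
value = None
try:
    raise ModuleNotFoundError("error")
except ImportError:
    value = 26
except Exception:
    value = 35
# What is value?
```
26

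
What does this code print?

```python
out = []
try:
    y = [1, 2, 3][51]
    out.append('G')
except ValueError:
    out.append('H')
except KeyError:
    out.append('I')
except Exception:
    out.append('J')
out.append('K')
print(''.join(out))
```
JK

IndexError not specifically caught, falls to Exception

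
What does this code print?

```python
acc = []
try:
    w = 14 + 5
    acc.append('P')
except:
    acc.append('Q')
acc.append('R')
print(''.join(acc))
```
PR

No exception, try block completes normally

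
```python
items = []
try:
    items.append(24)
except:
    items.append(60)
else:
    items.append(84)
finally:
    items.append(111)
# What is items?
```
[24, 84, 111]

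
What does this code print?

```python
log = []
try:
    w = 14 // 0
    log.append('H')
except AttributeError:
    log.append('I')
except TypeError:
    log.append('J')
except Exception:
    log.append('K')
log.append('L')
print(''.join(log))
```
KL

ZeroDivisionError not specifically caught, falls to Exception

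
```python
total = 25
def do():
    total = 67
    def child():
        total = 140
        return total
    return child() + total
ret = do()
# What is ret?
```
207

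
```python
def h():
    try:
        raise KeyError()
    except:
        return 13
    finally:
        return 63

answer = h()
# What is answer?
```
63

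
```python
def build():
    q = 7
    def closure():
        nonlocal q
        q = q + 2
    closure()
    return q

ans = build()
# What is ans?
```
9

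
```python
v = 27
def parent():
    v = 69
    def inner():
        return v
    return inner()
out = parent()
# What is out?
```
69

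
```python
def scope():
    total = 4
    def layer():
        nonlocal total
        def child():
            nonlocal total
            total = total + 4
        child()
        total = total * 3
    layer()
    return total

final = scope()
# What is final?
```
24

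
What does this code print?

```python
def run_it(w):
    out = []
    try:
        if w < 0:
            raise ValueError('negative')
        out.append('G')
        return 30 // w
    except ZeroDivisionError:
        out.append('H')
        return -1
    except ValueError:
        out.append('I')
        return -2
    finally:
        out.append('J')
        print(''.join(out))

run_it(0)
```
GHJ

w=0 causes ZeroDivisionError, caught, finally prints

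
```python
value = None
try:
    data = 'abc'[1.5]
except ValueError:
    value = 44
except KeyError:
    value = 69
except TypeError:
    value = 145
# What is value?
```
145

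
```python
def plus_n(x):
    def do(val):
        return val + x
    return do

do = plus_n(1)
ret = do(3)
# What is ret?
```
4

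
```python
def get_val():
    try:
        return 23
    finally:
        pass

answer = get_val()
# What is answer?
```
23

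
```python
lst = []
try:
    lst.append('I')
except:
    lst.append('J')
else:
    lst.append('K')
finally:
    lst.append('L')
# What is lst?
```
['I', 'K', 'L']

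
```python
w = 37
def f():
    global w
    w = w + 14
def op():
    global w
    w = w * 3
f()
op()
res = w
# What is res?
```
153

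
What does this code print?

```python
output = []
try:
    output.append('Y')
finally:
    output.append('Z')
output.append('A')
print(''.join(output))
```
YZA

try/finally without except, no exception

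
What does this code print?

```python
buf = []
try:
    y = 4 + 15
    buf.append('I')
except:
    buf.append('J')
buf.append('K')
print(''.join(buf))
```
IK

No exception, try block completes normally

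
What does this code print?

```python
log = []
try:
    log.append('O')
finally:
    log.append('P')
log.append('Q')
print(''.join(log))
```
OPQ

try/finally without except, no exception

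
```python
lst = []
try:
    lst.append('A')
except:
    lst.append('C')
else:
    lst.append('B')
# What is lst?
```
['A', 'B']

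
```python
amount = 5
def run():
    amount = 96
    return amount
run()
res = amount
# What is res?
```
5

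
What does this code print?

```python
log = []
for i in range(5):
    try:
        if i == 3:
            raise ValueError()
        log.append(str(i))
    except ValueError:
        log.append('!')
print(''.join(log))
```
012!4

Exception on i=3 caught, loop continues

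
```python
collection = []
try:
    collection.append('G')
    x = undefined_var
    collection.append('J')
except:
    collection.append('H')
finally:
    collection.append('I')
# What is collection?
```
['G', 'H', 'I']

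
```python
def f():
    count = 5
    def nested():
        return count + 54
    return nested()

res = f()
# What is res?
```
59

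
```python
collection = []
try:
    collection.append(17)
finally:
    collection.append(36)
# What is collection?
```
[17, 36]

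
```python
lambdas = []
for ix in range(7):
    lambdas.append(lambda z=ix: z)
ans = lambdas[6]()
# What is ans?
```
6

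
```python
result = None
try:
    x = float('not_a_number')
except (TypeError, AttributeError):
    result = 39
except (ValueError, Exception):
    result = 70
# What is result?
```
70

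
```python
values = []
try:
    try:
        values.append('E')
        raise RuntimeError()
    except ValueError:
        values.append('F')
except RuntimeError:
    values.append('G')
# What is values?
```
['E', 'G']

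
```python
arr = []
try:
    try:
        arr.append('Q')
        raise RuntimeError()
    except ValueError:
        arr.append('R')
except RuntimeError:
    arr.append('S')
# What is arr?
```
['Q', 'S']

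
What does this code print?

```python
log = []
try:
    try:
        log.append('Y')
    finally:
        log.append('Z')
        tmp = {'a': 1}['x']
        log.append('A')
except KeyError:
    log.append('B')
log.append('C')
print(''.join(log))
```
YZBC

Exception in inner finally caught by outer except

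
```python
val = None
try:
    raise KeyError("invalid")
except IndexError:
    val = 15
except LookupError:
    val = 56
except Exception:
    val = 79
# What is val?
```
56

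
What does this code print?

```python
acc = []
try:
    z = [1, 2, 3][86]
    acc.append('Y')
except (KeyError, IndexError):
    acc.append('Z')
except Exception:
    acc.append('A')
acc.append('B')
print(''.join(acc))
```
ZB

IndexError matches tuple containing it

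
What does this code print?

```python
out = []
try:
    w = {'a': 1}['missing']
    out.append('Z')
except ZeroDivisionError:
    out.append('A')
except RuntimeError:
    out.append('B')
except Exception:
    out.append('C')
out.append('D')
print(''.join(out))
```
CD

KeyError not specifically caught, falls to Exception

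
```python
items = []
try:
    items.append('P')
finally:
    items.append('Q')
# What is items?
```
['P', 'Q']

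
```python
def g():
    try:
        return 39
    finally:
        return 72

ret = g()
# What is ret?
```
72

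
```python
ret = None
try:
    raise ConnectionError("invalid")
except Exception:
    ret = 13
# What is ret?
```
13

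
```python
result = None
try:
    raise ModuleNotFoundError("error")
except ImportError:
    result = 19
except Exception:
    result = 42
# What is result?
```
19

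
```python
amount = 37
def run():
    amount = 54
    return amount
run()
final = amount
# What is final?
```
37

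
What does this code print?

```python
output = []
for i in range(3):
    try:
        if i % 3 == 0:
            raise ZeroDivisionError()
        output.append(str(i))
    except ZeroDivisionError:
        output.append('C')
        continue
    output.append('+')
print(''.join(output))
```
C1+2+

continue in except skips rest of loop body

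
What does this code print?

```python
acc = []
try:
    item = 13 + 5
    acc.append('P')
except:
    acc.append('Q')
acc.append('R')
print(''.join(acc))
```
PR

No exception, try block completes normally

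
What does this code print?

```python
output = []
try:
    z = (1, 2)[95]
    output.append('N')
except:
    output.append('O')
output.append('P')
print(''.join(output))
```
OP

Exception raised in try, caught by bare except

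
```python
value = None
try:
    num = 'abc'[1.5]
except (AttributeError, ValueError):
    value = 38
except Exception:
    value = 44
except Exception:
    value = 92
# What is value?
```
44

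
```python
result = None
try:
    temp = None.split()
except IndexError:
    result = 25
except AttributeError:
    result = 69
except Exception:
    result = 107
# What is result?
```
69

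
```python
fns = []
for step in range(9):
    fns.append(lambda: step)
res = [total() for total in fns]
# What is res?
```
[8, 8, 8, 8, 8, 8, 8, 8, 8]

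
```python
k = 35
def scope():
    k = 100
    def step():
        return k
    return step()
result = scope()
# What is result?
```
100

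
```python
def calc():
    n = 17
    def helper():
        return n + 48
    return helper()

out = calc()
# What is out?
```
65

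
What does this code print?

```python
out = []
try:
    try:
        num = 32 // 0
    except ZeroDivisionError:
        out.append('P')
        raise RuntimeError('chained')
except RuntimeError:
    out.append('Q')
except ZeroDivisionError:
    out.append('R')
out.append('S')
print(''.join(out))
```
PQS

RuntimeError raised and caught, original ZeroDivisionError not re-raised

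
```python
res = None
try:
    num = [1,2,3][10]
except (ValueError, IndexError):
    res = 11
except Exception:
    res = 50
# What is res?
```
11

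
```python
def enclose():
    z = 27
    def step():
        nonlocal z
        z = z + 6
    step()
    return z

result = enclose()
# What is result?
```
33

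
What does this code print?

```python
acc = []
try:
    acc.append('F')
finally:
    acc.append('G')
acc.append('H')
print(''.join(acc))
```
FGH

try/finally without except, no exception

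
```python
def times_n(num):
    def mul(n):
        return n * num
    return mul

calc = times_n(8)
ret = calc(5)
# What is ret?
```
40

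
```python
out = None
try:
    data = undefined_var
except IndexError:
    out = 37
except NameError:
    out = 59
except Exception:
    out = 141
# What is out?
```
59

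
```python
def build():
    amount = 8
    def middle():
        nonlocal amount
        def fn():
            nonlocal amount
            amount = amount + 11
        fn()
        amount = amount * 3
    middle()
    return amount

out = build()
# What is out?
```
57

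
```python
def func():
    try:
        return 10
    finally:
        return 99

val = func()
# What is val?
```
99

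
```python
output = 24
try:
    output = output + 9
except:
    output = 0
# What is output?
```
33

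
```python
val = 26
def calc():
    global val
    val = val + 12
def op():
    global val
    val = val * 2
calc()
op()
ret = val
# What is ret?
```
76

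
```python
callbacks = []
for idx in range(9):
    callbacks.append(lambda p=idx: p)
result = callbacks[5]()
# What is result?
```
5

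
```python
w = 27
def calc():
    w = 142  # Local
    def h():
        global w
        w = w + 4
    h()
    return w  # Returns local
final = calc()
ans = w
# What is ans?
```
31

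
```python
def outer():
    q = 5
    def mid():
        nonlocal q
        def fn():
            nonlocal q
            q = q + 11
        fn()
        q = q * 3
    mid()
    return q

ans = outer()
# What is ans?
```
48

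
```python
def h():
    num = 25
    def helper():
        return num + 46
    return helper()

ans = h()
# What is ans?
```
71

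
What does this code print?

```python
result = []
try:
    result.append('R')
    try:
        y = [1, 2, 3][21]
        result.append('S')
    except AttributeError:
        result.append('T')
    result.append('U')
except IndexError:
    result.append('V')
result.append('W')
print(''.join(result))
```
RVW

Inner handler doesn't match, propagates to outer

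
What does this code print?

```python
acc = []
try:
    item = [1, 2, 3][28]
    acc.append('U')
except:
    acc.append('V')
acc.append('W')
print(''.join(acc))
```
VW

Exception raised in try, caught by bare except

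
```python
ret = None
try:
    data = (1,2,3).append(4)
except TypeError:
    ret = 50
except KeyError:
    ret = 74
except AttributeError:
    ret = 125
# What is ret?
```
125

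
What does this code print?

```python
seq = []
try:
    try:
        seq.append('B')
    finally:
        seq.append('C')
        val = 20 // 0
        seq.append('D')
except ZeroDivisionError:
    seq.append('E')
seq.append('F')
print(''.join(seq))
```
BCEF

Exception in inner finally caught by outer except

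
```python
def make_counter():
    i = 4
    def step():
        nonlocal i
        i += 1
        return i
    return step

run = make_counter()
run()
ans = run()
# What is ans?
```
6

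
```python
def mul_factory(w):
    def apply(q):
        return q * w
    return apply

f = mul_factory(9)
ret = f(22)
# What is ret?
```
198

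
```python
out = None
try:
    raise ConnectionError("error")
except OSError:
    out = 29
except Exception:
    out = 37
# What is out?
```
29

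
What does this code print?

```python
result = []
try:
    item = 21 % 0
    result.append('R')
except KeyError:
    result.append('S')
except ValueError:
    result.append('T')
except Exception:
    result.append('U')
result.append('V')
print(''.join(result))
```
UV

ZeroDivisionError not specifically caught, falls to Exception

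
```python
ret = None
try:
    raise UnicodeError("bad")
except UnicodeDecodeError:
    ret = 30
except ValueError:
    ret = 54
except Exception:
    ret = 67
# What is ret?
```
54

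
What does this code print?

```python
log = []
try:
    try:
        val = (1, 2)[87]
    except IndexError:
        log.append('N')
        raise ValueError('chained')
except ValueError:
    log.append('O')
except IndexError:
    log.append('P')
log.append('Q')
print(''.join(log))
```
NOQ

ValueError raised and caught, original IndexError not re-raised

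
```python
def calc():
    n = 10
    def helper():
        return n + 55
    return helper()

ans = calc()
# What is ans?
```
65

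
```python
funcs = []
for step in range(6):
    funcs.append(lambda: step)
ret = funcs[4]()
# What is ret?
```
5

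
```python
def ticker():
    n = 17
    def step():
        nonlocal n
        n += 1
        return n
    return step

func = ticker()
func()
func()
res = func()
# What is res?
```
20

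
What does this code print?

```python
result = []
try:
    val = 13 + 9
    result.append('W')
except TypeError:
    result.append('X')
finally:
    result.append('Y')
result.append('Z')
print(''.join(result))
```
WYZ

finally runs after normal execution too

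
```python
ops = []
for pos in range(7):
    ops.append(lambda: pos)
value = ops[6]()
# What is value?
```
6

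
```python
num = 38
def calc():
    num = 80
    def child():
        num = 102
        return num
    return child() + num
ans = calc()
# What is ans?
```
182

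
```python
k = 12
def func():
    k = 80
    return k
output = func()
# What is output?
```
80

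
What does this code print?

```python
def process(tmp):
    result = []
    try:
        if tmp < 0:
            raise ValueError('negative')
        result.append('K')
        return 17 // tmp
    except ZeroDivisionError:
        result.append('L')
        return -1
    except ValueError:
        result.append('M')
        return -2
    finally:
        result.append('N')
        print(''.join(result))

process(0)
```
KLN

tmp=0 causes ZeroDivisionError, caught, finally prints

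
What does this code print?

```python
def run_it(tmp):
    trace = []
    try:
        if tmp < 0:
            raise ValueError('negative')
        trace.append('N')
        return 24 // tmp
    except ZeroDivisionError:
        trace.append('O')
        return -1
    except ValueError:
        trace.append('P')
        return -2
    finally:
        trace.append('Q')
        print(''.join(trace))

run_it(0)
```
NOQ

tmp=0 causes ZeroDivisionError, caught, finally prints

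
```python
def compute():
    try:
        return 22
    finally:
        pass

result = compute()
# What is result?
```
22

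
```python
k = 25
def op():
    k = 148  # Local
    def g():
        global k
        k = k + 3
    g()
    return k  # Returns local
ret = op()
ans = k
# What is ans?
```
28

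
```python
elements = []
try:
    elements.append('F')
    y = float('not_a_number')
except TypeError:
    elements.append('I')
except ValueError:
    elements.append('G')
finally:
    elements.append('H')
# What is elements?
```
['F', 'G', 'H']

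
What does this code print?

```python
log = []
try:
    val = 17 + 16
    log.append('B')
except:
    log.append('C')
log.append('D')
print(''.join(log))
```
BD

No exception, try block completes normally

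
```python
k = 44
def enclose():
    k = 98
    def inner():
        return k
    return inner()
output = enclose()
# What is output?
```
98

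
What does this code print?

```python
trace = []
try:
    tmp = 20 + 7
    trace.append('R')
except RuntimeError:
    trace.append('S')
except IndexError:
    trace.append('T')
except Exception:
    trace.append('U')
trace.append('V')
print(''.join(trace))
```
RV

No exception, try block completes normally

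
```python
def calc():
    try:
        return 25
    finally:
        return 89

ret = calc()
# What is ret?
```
89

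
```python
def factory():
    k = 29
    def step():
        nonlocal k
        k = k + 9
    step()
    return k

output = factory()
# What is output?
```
38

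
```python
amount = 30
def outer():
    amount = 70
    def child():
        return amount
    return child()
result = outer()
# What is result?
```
70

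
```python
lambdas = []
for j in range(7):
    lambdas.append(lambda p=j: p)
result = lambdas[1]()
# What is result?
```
1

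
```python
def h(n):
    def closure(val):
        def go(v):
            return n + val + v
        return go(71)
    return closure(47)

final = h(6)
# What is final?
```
124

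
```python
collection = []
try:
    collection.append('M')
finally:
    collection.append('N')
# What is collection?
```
['M', 'N']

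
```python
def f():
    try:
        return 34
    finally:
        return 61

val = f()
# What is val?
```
61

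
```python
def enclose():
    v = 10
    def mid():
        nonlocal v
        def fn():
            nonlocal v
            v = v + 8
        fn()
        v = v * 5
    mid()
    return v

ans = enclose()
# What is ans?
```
90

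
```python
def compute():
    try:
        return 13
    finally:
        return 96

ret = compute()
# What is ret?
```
96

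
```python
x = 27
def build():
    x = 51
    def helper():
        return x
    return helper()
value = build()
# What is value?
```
51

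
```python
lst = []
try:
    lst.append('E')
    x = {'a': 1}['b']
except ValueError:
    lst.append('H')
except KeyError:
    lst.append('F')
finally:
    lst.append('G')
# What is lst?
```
['E', 'F', 'G']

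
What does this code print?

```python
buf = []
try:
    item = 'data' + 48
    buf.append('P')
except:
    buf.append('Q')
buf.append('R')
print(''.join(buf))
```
QR

Exception raised in try, caught by bare except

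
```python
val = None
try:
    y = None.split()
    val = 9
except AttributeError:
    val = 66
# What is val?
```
66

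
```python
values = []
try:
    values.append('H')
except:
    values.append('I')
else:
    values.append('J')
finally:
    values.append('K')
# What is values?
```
['H', 'J', 'K']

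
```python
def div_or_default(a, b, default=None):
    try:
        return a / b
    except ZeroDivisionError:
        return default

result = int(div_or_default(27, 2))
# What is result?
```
13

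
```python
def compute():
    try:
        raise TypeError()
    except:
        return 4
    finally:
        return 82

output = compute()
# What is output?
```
82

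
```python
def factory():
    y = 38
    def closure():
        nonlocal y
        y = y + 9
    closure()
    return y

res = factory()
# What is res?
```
47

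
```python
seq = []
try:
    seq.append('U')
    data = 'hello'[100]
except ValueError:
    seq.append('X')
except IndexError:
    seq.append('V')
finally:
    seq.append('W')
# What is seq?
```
['U', 'V', 'W']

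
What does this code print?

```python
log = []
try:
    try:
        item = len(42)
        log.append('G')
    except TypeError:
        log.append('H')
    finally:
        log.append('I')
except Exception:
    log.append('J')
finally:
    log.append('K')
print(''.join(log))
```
HIK

Both finally blocks run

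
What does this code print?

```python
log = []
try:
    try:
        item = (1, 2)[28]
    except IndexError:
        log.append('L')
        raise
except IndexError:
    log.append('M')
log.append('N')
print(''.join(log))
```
LMN

raise without argument re-raises current exception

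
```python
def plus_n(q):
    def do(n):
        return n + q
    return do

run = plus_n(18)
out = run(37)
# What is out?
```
55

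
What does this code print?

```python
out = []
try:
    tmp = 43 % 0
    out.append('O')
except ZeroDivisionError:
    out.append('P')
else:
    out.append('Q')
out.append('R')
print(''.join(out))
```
PR

else block skipped when exception is caught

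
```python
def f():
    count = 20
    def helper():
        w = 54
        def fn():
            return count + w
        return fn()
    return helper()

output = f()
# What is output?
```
74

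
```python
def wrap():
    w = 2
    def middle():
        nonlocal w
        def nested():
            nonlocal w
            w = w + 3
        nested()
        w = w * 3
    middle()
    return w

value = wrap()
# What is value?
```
15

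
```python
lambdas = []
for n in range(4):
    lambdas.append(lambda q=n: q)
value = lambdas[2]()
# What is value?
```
2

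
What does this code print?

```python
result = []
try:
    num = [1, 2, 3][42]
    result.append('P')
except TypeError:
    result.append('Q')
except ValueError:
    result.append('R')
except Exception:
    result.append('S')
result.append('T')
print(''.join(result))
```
ST

IndexError not specifically caught, falls to Exception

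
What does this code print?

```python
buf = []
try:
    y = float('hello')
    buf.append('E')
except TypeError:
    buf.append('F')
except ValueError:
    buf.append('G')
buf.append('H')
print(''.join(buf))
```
GH

ValueError is caught by its specific handler, not TypeError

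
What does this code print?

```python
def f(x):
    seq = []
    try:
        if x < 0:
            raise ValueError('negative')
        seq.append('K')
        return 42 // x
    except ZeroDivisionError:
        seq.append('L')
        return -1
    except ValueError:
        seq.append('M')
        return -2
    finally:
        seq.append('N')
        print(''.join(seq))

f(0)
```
KLN

x=0 causes ZeroDivisionError, caught, finally prints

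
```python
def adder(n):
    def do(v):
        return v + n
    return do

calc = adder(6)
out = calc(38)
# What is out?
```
44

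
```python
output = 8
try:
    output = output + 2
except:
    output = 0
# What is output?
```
10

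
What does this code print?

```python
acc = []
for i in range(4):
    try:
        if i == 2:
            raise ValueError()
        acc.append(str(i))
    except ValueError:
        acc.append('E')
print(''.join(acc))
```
01E3

Exception on i=2 caught, loop continues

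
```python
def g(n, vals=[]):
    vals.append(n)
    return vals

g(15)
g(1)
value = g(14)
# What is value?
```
[15, 1, 14]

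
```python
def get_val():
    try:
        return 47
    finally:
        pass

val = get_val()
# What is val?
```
47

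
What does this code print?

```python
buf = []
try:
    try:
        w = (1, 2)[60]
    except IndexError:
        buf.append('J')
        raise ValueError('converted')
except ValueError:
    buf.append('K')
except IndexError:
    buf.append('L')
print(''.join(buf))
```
JK

New ValueError raised, caught by outer ValueError handler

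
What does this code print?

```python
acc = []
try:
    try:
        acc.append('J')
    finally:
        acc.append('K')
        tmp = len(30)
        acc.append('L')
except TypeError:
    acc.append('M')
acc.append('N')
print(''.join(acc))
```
JKMN

Exception in inner finally caught by outer except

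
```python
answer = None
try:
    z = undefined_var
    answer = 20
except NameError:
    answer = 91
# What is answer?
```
91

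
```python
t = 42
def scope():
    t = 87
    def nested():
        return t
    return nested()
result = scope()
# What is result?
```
87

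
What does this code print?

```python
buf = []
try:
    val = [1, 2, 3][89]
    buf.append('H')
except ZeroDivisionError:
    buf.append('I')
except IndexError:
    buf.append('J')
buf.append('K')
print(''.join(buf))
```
JK

IndexError is caught by its specific handler, not ZeroDivisionError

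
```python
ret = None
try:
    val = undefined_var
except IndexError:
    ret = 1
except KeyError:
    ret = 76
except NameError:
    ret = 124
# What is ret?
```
124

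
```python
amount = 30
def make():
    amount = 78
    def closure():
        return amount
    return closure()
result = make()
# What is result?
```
78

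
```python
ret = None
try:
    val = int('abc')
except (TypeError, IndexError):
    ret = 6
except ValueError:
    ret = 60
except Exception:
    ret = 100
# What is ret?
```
60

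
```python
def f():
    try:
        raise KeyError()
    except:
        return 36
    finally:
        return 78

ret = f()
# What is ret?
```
78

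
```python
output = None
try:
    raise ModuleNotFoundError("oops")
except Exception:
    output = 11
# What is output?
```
11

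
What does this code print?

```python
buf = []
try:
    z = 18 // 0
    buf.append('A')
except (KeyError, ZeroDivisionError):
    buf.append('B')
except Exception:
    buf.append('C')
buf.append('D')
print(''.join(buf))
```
BD

ZeroDivisionError matches tuple containing it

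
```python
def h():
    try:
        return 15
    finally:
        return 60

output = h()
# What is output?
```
60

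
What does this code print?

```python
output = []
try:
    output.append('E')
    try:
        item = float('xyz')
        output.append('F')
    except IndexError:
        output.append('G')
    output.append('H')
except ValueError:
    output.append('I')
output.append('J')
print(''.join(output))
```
EIJ

Inner handler doesn't match, propagates to outer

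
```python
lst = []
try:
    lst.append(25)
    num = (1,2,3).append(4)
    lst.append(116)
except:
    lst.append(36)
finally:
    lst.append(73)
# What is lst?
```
[25, 36, 73]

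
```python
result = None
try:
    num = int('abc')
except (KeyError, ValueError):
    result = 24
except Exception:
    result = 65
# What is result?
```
24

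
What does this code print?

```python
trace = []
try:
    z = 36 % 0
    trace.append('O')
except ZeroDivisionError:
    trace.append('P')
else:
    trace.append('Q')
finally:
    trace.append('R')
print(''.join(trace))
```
PR

Exception: except runs, else skipped, finally runs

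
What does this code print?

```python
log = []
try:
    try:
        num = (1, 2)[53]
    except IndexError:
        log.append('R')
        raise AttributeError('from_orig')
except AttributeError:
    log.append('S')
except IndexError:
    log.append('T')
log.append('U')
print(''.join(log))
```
RSU

AttributeError raised and caught, original IndexError not re-raised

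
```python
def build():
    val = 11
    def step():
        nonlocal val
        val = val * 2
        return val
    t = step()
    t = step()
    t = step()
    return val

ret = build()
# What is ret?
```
88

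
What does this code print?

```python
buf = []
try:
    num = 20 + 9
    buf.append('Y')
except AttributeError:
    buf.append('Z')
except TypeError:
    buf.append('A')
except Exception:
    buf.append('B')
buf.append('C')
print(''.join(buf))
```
YC

No exception, try block completes normally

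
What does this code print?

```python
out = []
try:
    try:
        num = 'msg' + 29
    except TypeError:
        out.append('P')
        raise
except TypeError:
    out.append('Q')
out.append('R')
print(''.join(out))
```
PQR

raise without argument re-raises current exception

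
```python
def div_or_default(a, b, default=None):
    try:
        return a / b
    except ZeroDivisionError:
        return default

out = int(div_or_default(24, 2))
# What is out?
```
12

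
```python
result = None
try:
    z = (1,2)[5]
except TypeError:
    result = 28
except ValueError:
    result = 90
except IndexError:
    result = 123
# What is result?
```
123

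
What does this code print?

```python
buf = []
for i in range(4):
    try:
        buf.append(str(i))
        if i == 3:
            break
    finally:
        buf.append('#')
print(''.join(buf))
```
0#1#2#3#

finally runs even when breaking out of loop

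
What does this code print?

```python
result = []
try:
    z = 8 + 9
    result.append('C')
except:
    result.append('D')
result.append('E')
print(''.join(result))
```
CE

No exception, try block completes normally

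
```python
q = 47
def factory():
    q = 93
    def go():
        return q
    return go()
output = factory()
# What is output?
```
93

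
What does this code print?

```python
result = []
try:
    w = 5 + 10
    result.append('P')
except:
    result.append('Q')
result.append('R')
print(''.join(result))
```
PR

No exception, try block completes normally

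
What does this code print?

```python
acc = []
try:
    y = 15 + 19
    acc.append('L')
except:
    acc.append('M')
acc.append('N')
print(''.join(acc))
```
LN

No exception, try block completes normally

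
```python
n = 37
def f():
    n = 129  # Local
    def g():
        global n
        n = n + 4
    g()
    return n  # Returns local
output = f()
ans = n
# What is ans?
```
41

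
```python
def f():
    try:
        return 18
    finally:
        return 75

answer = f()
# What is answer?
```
75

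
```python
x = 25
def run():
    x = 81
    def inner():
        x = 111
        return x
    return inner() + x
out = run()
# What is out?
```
192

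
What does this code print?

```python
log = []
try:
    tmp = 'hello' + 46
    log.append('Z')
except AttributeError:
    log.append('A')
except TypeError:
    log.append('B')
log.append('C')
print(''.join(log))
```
BC

TypeError is caught by its specific handler, not AttributeError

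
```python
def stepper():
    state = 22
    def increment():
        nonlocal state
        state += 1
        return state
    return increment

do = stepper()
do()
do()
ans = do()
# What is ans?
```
25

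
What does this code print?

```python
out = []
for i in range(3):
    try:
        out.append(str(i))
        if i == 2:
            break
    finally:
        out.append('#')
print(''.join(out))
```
0#1#2#

finally runs even when breaking out of loop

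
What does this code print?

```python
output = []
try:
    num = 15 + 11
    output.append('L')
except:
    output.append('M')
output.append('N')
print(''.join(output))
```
LN

No exception, try block completes normally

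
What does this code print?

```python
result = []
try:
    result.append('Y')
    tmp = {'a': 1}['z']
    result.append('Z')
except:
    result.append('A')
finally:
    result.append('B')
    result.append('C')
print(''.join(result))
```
YABC

Code before exception runs, then except, then all of finally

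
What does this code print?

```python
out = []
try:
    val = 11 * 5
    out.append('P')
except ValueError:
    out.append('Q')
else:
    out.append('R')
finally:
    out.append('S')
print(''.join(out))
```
PRS

else runs before finally when no exception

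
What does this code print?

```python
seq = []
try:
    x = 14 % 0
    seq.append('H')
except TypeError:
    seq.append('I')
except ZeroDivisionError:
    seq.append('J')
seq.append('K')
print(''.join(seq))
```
JK

ZeroDivisionError is caught by its specific handler, not TypeError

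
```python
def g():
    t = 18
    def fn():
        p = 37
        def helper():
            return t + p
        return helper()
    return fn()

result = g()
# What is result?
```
55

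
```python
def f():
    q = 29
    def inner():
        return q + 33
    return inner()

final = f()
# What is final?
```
62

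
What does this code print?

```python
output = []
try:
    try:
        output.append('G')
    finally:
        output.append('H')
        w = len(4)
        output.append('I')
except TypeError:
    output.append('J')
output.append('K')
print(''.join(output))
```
GHJK

Exception in inner finally caught by outer except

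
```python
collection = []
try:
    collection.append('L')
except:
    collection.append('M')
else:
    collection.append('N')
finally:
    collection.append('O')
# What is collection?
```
['L', 'N', 'O']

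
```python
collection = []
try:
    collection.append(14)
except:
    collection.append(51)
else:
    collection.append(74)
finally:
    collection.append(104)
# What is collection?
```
[14, 74, 104]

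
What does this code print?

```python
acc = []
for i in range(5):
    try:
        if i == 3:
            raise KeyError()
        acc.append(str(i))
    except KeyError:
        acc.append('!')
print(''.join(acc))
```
012!4

Exception on i=3 caught, loop continues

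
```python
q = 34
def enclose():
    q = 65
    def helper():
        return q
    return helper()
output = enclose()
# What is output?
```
65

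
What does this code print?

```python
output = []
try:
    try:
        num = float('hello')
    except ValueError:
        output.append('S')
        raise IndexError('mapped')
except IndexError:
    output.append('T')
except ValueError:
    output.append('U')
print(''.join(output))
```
ST

New IndexError raised, caught by outer IndexError handler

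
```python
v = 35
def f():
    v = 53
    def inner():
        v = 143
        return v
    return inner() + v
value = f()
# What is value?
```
196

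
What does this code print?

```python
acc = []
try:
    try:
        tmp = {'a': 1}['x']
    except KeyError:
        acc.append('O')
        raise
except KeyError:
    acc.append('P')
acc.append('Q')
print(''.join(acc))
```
OPQ

raise without argument re-raises current exception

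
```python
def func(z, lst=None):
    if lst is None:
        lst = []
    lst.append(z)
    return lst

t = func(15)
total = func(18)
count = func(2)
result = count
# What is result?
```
[2]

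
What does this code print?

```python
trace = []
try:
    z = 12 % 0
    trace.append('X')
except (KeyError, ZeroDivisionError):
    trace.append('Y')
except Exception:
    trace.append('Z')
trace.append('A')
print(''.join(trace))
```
YA

ZeroDivisionError matches tuple containing it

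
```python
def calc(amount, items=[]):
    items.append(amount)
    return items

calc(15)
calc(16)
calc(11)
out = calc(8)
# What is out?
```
[15, 16, 11, 8]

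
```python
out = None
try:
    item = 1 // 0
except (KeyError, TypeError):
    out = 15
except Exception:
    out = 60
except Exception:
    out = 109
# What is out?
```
60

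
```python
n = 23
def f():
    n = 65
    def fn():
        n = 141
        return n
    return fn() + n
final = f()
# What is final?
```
206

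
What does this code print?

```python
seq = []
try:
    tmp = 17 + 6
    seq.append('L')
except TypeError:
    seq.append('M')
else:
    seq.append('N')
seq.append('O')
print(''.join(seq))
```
LNO

else block runs when no exception occurs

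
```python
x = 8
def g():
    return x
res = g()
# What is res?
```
8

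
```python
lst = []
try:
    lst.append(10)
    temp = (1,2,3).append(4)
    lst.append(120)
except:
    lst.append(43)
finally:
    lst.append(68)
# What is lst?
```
[10, 43, 68]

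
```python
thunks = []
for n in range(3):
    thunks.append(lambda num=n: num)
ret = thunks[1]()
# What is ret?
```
1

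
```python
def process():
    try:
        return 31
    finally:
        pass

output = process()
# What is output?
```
31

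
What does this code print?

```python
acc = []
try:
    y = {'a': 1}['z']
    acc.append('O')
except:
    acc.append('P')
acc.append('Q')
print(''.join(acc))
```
PQ

Exception raised in try, caught by bare except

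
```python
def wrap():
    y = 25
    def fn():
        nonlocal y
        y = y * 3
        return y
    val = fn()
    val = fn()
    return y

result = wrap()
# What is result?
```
225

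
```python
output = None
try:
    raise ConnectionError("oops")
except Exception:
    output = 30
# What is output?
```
30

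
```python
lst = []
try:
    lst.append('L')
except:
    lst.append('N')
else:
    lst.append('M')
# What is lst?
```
['L', 'M']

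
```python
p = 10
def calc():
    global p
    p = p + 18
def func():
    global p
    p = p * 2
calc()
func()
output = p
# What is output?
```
56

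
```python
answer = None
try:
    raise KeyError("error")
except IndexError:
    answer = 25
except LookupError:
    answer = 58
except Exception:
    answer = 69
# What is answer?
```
58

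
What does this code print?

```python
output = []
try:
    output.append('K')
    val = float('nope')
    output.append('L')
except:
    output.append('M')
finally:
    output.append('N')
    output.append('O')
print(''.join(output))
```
KMNO

Code before exception runs, then except, then all of finally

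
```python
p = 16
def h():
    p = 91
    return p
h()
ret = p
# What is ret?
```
16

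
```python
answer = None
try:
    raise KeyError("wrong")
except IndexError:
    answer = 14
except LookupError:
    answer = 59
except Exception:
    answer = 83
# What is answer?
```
59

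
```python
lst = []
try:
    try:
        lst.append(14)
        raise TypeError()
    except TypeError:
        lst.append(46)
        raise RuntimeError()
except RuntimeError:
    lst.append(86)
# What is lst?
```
[14, 46, 86]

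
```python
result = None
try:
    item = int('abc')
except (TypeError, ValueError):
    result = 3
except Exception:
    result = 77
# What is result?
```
3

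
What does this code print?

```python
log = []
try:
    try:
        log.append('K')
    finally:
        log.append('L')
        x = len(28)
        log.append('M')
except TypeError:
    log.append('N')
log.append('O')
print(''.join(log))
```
KLNO

Exception in inner finally caught by outer except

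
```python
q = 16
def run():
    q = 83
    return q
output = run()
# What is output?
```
83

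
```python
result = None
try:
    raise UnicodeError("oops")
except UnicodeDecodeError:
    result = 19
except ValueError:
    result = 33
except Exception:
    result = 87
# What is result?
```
33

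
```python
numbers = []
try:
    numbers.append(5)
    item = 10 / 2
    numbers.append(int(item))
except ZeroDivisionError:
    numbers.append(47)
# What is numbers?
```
[5, 5]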